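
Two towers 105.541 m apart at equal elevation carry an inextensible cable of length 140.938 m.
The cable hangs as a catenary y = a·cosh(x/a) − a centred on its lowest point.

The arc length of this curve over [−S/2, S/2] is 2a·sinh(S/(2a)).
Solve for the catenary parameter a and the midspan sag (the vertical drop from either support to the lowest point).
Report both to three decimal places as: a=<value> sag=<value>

a=38.943 sag=41.570

seed: a₀ = √(S³/(24(L−S))) = √(105.541³/(24·35.397)) = 37.200002
iter 1: u=1.418562  f(a)=+3.737e+00  f'(a)=-2.315e+00  a ← 37.200002 − (+3.737e+00/-2.315e+00) = 38.814539
iter 2: u=1.359555  f(a)=+2.571e-01  f'(a)=-2.006e+00  a ← 38.814539 − (+2.571e-01/-2.006e+00) = 38.942675
iter 3: u=1.355082  f(a)=+1.415e-03  f'(a)=-1.984e+00  a ← 38.942675 − (+1.415e-03/-1.984e+00) = 38.943388
iter 4: u=1.355057  f(a)=+4.340e-08  f'(a)=-1.984e+00  a ← 38.943388 − (+4.340e-08/-1.984e+00) = 38.943388
iter 5: u=1.355057  f(a)=-2.842e-14  f'(a)=-1.984e+00  a ← 38.943388 − (-2.842e-14/-1.984e+00) = 38.943388
converged: |Δa| < 1e-12 after 5 iterations
sag = a·(cosh(S/(2a)) − 1) = 38.943388·(cosh(1.355057) − 1) = 41.570384
T_max/T_min = cosh(S/(2a)) = 2.067457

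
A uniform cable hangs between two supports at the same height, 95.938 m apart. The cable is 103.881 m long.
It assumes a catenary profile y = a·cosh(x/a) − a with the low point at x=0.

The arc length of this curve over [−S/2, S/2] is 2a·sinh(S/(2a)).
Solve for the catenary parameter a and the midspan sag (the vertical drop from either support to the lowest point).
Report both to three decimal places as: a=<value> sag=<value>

a=68.889 sag=17.387

seed: a₀ = √(S³/(24(L−S))) = √(95.938³/(24·7.943)) = 68.059396
iter 1: u=0.704811  f(a)=+1.996e-01  f'(a)=-2.452e-01  a ← 68.059396 − (+1.996e-01/-2.452e-01) = 68.873522
iter 2: u=0.696480  f(a)=+3.639e-03  f'(a)=-2.364e-01  a ← 68.873522 − (+3.639e-03/-2.364e-01) = 68.888917
iter 3: u=0.696324  f(a)=+1.259e-06  f'(a)=-2.362e-01  a ← 68.888917 − (+1.259e-06/-2.362e-01) = 68.888923
iter 4: u=0.696324  f(a)=+1.421e-13  f'(a)=-2.362e-01  a ← 68.888923 − (+1.421e-13/-2.362e-01) = 68.888923
converged: |Δa| < 1e-12 after 4 iterations
sag = a·(cosh(S/(2a)) − 1) = 68.888923·(cosh(0.696324) − 1) = 17.386794
T_max/T_min = cosh(S/(2a)) = 1.252389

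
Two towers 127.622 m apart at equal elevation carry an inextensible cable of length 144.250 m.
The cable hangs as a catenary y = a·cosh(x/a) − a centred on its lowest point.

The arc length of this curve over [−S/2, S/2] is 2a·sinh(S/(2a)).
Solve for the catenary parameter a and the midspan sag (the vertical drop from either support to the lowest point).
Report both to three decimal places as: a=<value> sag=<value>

a=73.541 sag=29.465

seed: a₀ = √(S³/(24(L−S))) = √(127.622³/(24·16.628)) = 72.170995
iter 1: u=0.884164  f(a)=+6.622e-01  f'(a)=-4.978e-01  a ← 72.170995 − (+6.622e-01/-4.978e-01) = 73.501094
iter 2: u=0.868164  f(a)=+1.875e-02  f'(a)=-4.700e-01  a ← 73.501094 − (+1.875e-02/-4.700e-01) = 73.540986
iter 3: u=0.867693  f(a)=+1.600e-05  f'(a)=-4.692e-01  a ← 73.540986 − (+1.600e-05/-4.692e-01) = 73.541020
iter 4: u=0.867693  f(a)=+1.171e-11  f'(a)=-4.692e-01  a ← 73.541020 − (+1.171e-11/-4.692e-01) = 73.541020
converged: |Δa| < 1e-12 after 4 iterations
sag = a·(cosh(S/(2a)) − 1) = 73.541020·(cosh(0.867693) − 1) = 29.465277
T_max/T_min = cosh(S/(2a)) = 1.400665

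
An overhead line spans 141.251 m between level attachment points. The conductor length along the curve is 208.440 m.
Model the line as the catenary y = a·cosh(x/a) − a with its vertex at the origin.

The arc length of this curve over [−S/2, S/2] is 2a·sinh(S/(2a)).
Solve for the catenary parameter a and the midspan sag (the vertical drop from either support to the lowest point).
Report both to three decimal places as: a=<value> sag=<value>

seed: a₀ = √(S³/(24(L−S))) = √(141.251³/(24·67.189)) = 41.805420
iter 1: u=1.689386  f(a)=+1.027e+01  f'(a)=-4.230e+00  a ← 41.805420 − (+1.027e+01/-4.230e+00) = 44.232156
iter 2: u=1.596700  f(a)=+9.618e-01  f'(a)=-3.472e+00  a ← 44.232156 − (+9.618e-01/-3.472e+00) = 44.509184
iter 3: u=1.586762  f(a)=+1.037e-02  f'(a)=-3.397e+00  a ← 44.509184 − (+1.037e-02/-3.397e+00) = 44.512236
iter 4: u=1.586654  f(a)=+1.234e-06  f'(a)=-3.396e+00  a ← 44.512236 − (+1.234e-06/-3.396e+00) = 44.512236
iter 5: u=1.586654  f(a)=+8.527e-14  f'(a)=-3.396e+00  a ← 44.512236 − (+8.527e-14/-3.396e+00) = 44.512236
converged: |Δa| < 1e-12 after 5 iterations
sag = a·(cosh(S/(2a)) − 1) = 44.512236·(cosh(1.586654) − 1) = 68.815376
T_max/T_min = cosh(S/(2a)) = 2.545988

a=44.512 sag=68.815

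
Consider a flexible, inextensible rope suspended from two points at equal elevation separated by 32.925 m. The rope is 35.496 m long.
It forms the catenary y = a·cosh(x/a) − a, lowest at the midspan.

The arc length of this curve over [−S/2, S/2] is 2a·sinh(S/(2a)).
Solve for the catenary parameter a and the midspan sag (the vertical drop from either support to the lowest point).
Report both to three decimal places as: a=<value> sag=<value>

seed: a₀ = √(S³/(24(L−S))) = √(32.925³/(24·2.571)) = 24.050938
iter 1: u=0.684485  f(a)=+6.090e-02  f'(a)=-2.240e-01  a ← 24.050938 − (+6.090e-02/-2.240e-01) = 24.322854
iter 2: u=0.676833  f(a)=+1.048e-03  f'(a)=-2.163e-01  a ← 24.322854 − (+1.048e-03/-2.163e-01) = 24.327700
iter 3: u=0.676698  f(a)=+3.226e-07  f'(a)=-2.162e-01  a ← 24.327700 − (+3.226e-07/-2.162e-01) = 24.327702
iter 4: u=0.676698  f(a)=+3.553e-14  f'(a)=-2.162e-01  a ← 24.327702 − (+3.553e-14/-2.162e-01) = 24.327702
converged: |Δa| < 1e-12 after 4 iterations
sag = a·(cosh(S/(2a)) − 1) = 24.327702·(cosh(0.676698) − 1) = 5.785893
T_max/T_min = cosh(S/(2a)) = 1.237831

a=24.328 sag=5.786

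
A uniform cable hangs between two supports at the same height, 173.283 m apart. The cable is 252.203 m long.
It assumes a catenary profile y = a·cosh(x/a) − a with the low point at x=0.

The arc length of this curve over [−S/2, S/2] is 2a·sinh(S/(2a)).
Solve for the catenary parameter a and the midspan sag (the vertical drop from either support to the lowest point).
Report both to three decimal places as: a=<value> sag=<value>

a=55.674 sag=82.171

seed: a₀ = √(S³/(24(L−S))) = √(173.283³/(24·78.920)) = 52.412488
iter 1: u=1.653070  f(a)=+1.151e+01  f'(a)=-3.919e+00  a ← 52.412488 − (+1.151e+01/-3.919e+00) = 55.349987
iter 2: u=1.565339  f(a)=+1.039e+00  f'(a)=-3.241e+00  a ← 55.349987 − (+1.039e+00/-3.241e+00) = 55.670476
iter 3: u=1.556328  f(a)=+1.031e-02  f'(a)=-3.177e+00  a ← 55.670476 − (+1.031e-02/-3.177e+00) = 55.673721
iter 4: u=1.556237  f(a)=+1.038e-06  f'(a)=-3.176e+00  a ← 55.673721 − (+1.038e-06/-3.176e+00) = 55.673721
iter 5: u=1.556237  f(a)=+0.000e+00  f'(a)=-3.176e+00  a ← 55.673721 − (+0.000e+00/-3.176e+00) = 55.673721
converged: |Δa| < 1e-12 after 5 iterations
sag = a·(cosh(S/(2a)) − 1) = 55.673721·(cosh(1.556237) − 1) = 82.170943
T_max/T_min = cosh(S/(2a)) = 2.475938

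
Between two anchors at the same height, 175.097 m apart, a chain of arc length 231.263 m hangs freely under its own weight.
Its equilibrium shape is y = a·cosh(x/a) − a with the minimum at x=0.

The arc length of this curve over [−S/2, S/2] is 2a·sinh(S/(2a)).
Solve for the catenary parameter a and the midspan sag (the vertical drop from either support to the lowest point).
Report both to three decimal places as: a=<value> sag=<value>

a=65.943 sag=67.170

seed: a₀ = √(S³/(24(L−S))) = √(175.097³/(24·56.166)) = 63.106732
iter 1: u=1.387308  f(a)=+5.659e+00  f'(a)=-2.147e+00  a ← 63.106732 − (+5.659e+00/-2.147e+00) = 65.742626
iter 2: u=1.331685  f(a)=+3.739e-01  f'(a)=-1.872e+00  a ← 65.742626 − (+3.739e-01/-1.872e+00) = 65.942369
iter 3: u=1.327652  f(a)=+1.887e-03  f'(a)=-1.853e+00  a ← 65.942369 − (+1.887e-03/-1.853e+00) = 65.943388
iter 4: u=1.327631  f(a)=+4.862e-08  f'(a)=-1.853e+00  a ← 65.943388 − (+4.862e-08/-1.853e+00) = 65.943388
iter 5: u=1.327631  f(a)=-5.684e-14  f'(a)=-1.853e+00  a ← 65.943388 − (-5.684e-14/-1.853e+00) = 65.943388
converged: |Δa| < 1e-12 after 5 iterations
sag = a·(cosh(S/(2a)) − 1) = 65.943388·(cosh(1.327631) − 1) = 67.170001
T_max/T_min = cosh(S/(2a)) = 2.018601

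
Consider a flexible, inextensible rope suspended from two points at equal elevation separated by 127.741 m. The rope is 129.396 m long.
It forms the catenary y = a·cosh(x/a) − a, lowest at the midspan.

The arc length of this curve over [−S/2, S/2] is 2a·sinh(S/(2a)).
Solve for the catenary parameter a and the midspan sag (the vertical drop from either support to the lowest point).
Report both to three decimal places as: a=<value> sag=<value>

a=229.526 sag=8.944

seed: a₀ = √(S³/(24(L−S))) = √(127.741³/(24·1.655)) = 229.081937
iter 1: u=0.278811  f(a)=+6.445e-03  f'(a)=-1.456e-02  a ← 229.081937 − (+6.445e-03/-1.456e-02) = 229.524507
iter 2: u=0.278273  f(a)=+1.872e-05  f'(a)=-1.448e-02  a ← 229.524507 − (+1.872e-05/-1.448e-02) = 229.525800
iter 3: u=0.278272  f(a)=+1.591e-10  f'(a)=-1.448e-02  a ← 229.525800 − (+1.591e-10/-1.448e-02) = 229.525800
iter 4: u=0.278272  f(a)=-2.842e-14  f'(a)=-1.448e-02  a ← 229.525800 − (-2.842e-14/-1.448e-02) = 229.525800
converged: |Δa| < 1e-12 after 4 iterations
sag = a·(cosh(S/(2a)) − 1) = 229.525800·(cosh(0.278272) − 1) = 8.944165
T_max/T_min = cosh(S/(2a)) = 1.038968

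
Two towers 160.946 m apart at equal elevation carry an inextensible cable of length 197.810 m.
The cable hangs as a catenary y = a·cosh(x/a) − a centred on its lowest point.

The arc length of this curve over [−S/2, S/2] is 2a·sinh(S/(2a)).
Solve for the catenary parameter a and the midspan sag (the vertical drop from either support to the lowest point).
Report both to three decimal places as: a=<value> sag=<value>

a=70.890 sag=50.797

seed: a₀ = √(S³/(24(L−S))) = √(160.946³/(24·36.864)) = 68.645715
iter 1: u=1.172295  f(a)=+2.618e+00  f'(a)=-1.229e+00  a ← 68.645715 − (+2.618e+00/-1.229e+00) = 70.775413
iter 2: u=1.137019  f(a)=+1.268e-01  f'(a)=-1.113e+00  a ← 70.775413 − (+1.268e-01/-1.113e+00) = 70.889331
iter 3: u=1.135192  f(a)=+3.307e-04  f'(a)=-1.107e+00  a ← 70.889331 − (+3.307e-04/-1.107e+00) = 70.889630
iter 4: u=1.135187  f(a)=+2.264e-09  f'(a)=-1.107e+00  a ← 70.889630 − (+2.264e-09/-1.107e+00) = 70.889630
iter 5: u=1.135187  f(a)=+2.842e-14  f'(a)=-1.107e+00  a ← 70.889630 − (+2.842e-14/-1.107e+00) = 70.889630
converged: |Δa| < 1e-12 after 5 iterations
sag = a·(cosh(S/(2a)) − 1) = 70.889630·(cosh(1.135187) − 1) = 50.796600
T_max/T_min = cosh(S/(2a)) = 1.716559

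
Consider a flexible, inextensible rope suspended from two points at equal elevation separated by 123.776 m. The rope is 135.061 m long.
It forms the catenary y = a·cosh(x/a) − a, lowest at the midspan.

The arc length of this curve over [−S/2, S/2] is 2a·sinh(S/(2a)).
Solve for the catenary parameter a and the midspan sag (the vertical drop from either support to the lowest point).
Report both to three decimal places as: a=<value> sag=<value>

seed: a₀ = √(S³/(24(L−S))) = √(123.776³/(24·11.285)) = 83.675490
iter 1: u=0.739619  f(a)=+3.127e-01  f'(a)=-2.848e-01  a ← 83.675490 − (+3.127e-01/-2.848e-01) = 84.773591
iter 2: u=0.730039  f(a)=+6.262e-03  f'(a)=-2.735e-01  a ← 84.773591 − (+6.262e-03/-2.735e-01) = 84.796491
iter 3: u=0.729842  f(a)=+2.625e-06  f'(a)=-2.732e-01  a ← 84.796491 − (+2.625e-06/-2.732e-01) = 84.796500
iter 4: u=0.729841  f(a)=+4.547e-13  f'(a)=-2.732e-01  a ← 84.796500 − (+4.547e-13/-2.732e-01) = 84.796500
converged: |Δa| < 1e-12 after 4 iterations
sag = a·(cosh(S/(2a)) − 1) = 84.796500·(cosh(0.729841) − 1) = 23.604675
T_max/T_min = cosh(S/(2a)) = 1.278369

a=84.797 sag=23.605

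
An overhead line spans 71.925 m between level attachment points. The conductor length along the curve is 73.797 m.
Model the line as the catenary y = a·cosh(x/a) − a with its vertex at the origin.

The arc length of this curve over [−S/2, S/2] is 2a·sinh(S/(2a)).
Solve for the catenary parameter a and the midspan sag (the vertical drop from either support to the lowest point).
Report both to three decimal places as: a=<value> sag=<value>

a=91.357 sag=7.170

seed: a₀ = √(S³/(24(L−S))) = √(71.925³/(24·1.872)) = 91.004164
iter 1: u=0.395174  f(a)=+1.467e-02  f'(a)=-4.179e-02  a ← 91.004164 − (+1.467e-02/-4.179e-02) = 91.355260
iter 2: u=0.393655  f(a)=+8.534e-05  f'(a)=-4.130e-02  a ← 91.355260 − (+8.534e-05/-4.130e-02) = 91.357327
iter 3: u=0.393647  f(a)=+2.925e-09  f'(a)=-4.130e-02  a ← 91.357327 − (+2.925e-09/-4.130e-02) = 91.357327
iter 4: u=0.393647  f(a)=+1.421e-14  f'(a)=-4.130e-02  a ← 91.357327 − (+1.421e-14/-4.130e-02) = 91.357327
converged: |Δa| < 1e-12 after 4 iterations
sag = a·(cosh(S/(2a)) − 1) = 91.357327·(cosh(0.393647) − 1) = 7.170134
T_max/T_min = cosh(S/(2a)) = 1.078484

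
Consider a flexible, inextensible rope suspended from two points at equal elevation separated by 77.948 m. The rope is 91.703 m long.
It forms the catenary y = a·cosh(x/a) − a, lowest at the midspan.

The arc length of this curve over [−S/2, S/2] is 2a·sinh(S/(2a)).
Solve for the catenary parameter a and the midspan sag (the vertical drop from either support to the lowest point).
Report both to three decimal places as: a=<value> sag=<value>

seed: a₀ = √(S³/(24(L−S))) = √(77.948³/(24·13.755)) = 37.876649
iter 1: u=1.028972  f(a)=+7.468e-01  f'(a)=-8.062e-01  a ← 37.876649 − (+7.468e-01/-8.062e-01) = 38.803012
iter 2: u=1.004407  f(a)=+2.828e-02  f'(a)=-7.462e-01  a ← 38.803012 − (+2.828e-02/-7.462e-01) = 38.840907
iter 3: u=1.003427  f(a)=+4.407e-05  f'(a)=-7.438e-01  a ← 38.840907 − (+4.407e-05/-7.438e-01) = 38.840966
iter 4: u=1.003425  f(a)=+1.074e-10  f'(a)=-7.438e-01  a ← 38.840966 − (+1.074e-10/-7.438e-01) = 38.840966
iter 5: u=1.003425  f(a)=-4.263e-14  f'(a)=-7.438e-01  a ← 38.840966 − (-4.263e-14/-7.438e-01) = 38.840966
converged: |Δa| < 1e-12 after 5 iterations
sag = a·(cosh(S/(2a)) − 1) = 38.840966·(cosh(1.003425) − 1) = 21.250470
T_max/T_min = cosh(S/(2a)) = 1.547115

a=38.841 sag=21.250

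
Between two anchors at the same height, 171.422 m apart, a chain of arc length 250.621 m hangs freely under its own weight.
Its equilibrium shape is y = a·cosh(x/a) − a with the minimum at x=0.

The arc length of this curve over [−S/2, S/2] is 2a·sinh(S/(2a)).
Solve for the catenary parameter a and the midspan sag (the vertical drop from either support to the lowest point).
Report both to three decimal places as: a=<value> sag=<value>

a=54.725 sag=82.014

seed: a₀ = √(S³/(24(L−S))) = √(171.422³/(24·79.199)) = 51.479506
iter 1: u=1.664954  f(a)=+1.173e+01  f'(a)=-4.019e+00  a ← 51.479506 − (+1.173e+01/-4.019e+00) = 54.398404
iter 2: u=1.575616  f(a)=+1.072e+00  f'(a)=-3.315e+00  a ← 54.398404 − (+1.072e+00/-3.315e+00) = 54.721652
iter 3: u=1.566309  f(a)=+1.093e-02  f'(a)=-3.248e+00  a ← 54.721652 − (+1.093e-02/-3.248e+00) = 54.725017
iter 4: u=1.566212  f(a)=+1.163e-06  f'(a)=-3.247e+00  a ← 54.725017 − (+1.163e-06/-3.247e+00) = 54.725017
iter 5: u=1.566212  f(a)=+0.000e+00  f'(a)=-3.247e+00  a ← 54.725017 − (+0.000e+00/-3.247e+00) = 54.725017
converged: |Δa| < 1e-12 after 5 iterations
sag = a·(cosh(S/(2a)) − 1) = 54.725017·(cosh(1.566212) − 1) = 82.013964
T_max/T_min = cosh(S/(2a)) = 2.498656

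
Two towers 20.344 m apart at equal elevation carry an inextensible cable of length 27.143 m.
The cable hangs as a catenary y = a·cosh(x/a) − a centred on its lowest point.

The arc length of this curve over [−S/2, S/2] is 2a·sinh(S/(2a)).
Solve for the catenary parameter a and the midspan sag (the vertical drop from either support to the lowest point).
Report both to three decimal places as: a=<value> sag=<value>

seed: a₀ = √(S³/(24(L−S))) = √(20.344³/(24·6.799)) = 7.183339
iter 1: u=1.416055  f(a)=+7.151e-01  f'(a)=-2.301e+00  a ← 7.183339 − (+7.151e-01/-2.301e+00) = 7.494162
iter 2: u=1.357323  f(a)=+4.904e-02  f'(a)=-1.995e+00  a ← 7.494162 − (+4.904e-02/-1.995e+00) = 7.518740
iter 3: u=1.352886  f(a)=+2.681e-04  f'(a)=-1.973e+00  a ← 7.518740 − (+2.681e-04/-1.973e+00) = 7.518876
iter 4: u=1.352862  f(a)=+8.109e-09  f'(a)=-1.973e+00  a ← 7.518876 − (+8.109e-09/-1.973e+00) = 7.518876
iter 5: u=1.352862  f(a)=-3.553e-15  f'(a)=-1.973e+00  a ← 7.518876 − (-3.553e-15/-1.973e+00) = 7.518876
converged: |Δa| < 1e-12 after 5 iterations
sag = a·(cosh(S/(2a)) − 1) = 7.518876·(cosh(1.352862) − 1) = 7.996249
T_max/T_min = cosh(S/(2a)) = 2.063490

a=7.519 sag=7.996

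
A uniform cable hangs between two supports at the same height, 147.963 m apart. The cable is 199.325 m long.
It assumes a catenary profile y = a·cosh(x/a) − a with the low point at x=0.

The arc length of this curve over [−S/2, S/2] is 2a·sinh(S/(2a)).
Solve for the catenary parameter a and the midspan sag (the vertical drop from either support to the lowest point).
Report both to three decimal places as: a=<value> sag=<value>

a=53.744 sag=59.486

seed: a₀ = √(S³/(24(L−S))) = √(147.963³/(24·51.362)) = 51.262893
iter 1: u=1.443178  f(a)=+5.622e+00  f'(a)=-2.453e+00  a ← 51.262893 − (+5.622e+00/-2.453e+00) = 53.554239
iter 2: u=1.381431  f(a)=+3.989e-01  f'(a)=-2.117e+00  a ← 53.554239 − (+3.989e-01/-2.117e+00) = 53.742702
iter 3: u=1.376587  f(a)=+2.347e-03  f'(a)=-2.092e+00  a ← 53.742702 − (+2.347e-03/-2.092e+00) = 53.743825
iter 4: u=1.376558  f(a)=+8.235e-08  f'(a)=-2.092e+00  a ← 53.743825 − (+8.235e-08/-2.092e+00) = 53.743825
iter 5: u=1.376558  f(a)=-2.842e-14  f'(a)=-2.092e+00  a ← 53.743825 − (-2.842e-14/-2.092e+00) = 53.743825
converged: |Δa| < 1e-12 after 5 iterations
sag = a·(cosh(S/(2a)) − 1) = 53.743825·(cosh(1.376558) − 1) = 59.486086
T_max/T_min = cosh(S/(2a)) = 2.106845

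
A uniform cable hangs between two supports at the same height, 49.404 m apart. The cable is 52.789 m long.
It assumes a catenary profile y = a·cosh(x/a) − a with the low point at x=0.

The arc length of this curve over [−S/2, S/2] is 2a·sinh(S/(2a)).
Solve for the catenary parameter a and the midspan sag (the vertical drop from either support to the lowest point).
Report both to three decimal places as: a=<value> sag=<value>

seed: a₀ = √(S³/(24(L−S))) = √(49.404³/(24·3.385)) = 38.526381
iter 1: u=0.641171  f(a)=+7.026e-02  f'(a)=-1.831e-01  a ← 38.526381 − (+7.026e-02/-1.831e-01) = 38.910221
iter 2: u=0.634846  f(a)=+1.064e-03  f'(a)=-1.775e-01  a ← 38.910221 − (+1.064e-03/-1.775e-01) = 38.916213
iter 3: u=0.634748  f(a)=+2.522e-07  f'(a)=-1.775e-01  a ← 38.916213 − (+2.522e-07/-1.775e-01) = 38.916214
iter 4: u=0.634748  f(a)=+7.105e-15  f'(a)=-1.775e-01  a ← 38.916214 − (+7.105e-15/-1.775e-01) = 38.916214
converged: |Δa| < 1e-12 after 4 iterations
sag = a·(cosh(S/(2a)) − 1) = 38.916214·(cosh(0.634748) − 1) = 8.106561
T_max/T_min = cosh(S/(2a)) = 1.208308

a=38.916 sag=8.107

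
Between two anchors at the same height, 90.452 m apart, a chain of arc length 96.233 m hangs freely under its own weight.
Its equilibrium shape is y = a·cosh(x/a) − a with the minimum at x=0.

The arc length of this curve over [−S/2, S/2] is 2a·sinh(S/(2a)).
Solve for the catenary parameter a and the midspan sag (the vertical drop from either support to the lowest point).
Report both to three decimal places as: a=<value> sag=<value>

seed: a₀ = √(S³/(24(L−S))) = √(90.452³/(24·5.781)) = 73.033171
iter 1: u=0.619253  f(a)=+1.119e-01  f'(a)=-1.645e-01  a ← 73.033171 − (+1.119e-01/-1.645e-01) = 73.713314
iter 2: u=0.613539  f(a)=+1.582e-03  f'(a)=-1.598e-01  a ← 73.713314 − (+1.582e-03/-1.598e-01) = 73.723210
iter 3: u=0.613457  f(a)=+3.264e-07  f'(a)=-1.598e-01  a ← 73.723210 − (+3.264e-07/-1.598e-01) = 73.723213
iter 4: u=0.613457  f(a)=+1.421e-14  f'(a)=-1.598e-01  a ← 73.723213 − (+1.421e-14/-1.598e-01) = 73.723213
converged: |Δa| < 1e-12 after 4 iterations
sag = a·(cosh(S/(2a)) − 1) = 73.723213·(cosh(0.613457) − 1) = 14.312630
T_max/T_min = cosh(S/(2a)) = 1.194140

a=73.723 sag=14.313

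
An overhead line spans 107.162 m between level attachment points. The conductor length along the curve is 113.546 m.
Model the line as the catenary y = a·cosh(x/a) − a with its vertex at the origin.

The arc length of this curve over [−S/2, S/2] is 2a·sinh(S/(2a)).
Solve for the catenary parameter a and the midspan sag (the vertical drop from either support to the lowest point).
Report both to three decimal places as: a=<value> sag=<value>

a=90.411 sag=16.347

seed: a₀ = √(S³/(24(L−S))) = √(107.162³/(24·6.384)) = 89.620870
iter 1: u=0.597863  f(a)=+1.151e-01  f'(a)=-1.476e-01  a ← 89.620870 − (+1.151e-01/-1.476e-01) = 90.400352
iter 2: u=0.592708  f(a)=+1.519e-03  f'(a)=-1.438e-01  a ← 90.400352 − (+1.519e-03/-1.438e-01) = 90.410916
iter 3: u=0.592639  f(a)=+2.723e-07  f'(a)=-1.437e-01  a ← 90.410916 − (+2.723e-07/-1.437e-01) = 90.410918
iter 4: u=0.592639  f(a)=+0.000e+00  f'(a)=-1.437e-01  a ← 90.410918 − (+0.000e+00/-1.437e-01) = 90.410918
converged: |Δa| < 1e-12 after 4 iterations
sag = a·(cosh(S/(2a)) − 1) = 90.410918·(cosh(0.592639) − 1) = 16.347256
T_max/T_min = cosh(S/(2a)) = 1.180811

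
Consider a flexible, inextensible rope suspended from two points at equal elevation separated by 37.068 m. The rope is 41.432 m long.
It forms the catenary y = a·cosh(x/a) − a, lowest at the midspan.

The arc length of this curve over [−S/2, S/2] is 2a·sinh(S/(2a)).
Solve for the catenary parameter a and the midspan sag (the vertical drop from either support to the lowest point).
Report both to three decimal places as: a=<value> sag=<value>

seed: a₀ = √(S³/(24(L−S))) = √(37.068³/(24·4.364)) = 22.052140
iter 1: u=0.840463  f(a)=+1.567e-01  f'(a)=-4.245e-01  a ← 22.052140 − (+1.567e-01/-4.245e-01) = 22.421430
iter 2: u=0.826620  f(a)=+4.024e-03  f'(a)=-4.029e-01  a ← 22.421430 − (+4.024e-03/-4.029e-01) = 22.431418
iter 3: u=0.826252  f(a)=+2.807e-06  f'(a)=-4.024e-01  a ← 22.431418 − (+2.807e-06/-4.024e-01) = 22.431425
iter 4: u=0.826252  f(a)=+1.371e-12  f'(a)=-4.024e-01  a ← 22.431425 − (+1.371e-12/-4.024e-01) = 22.431425
converged: |Δa| < 1e-12 after 4 iterations
sag = a·(cosh(S/(2a)) − 1) = 22.431425·(cosh(0.826252) − 1) = 8.102515
T_max/T_min = cosh(S/(2a)) = 1.361213

a=22.431 sag=8.103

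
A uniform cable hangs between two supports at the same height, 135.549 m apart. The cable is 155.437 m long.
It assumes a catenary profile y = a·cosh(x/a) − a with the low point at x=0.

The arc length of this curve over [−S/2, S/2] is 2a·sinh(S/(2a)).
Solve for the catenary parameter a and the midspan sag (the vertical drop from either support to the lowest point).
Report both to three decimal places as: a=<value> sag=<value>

a=73.773 sag=33.384

seed: a₀ = √(S³/(24(L−S))) = √(135.549³/(24·19.888)) = 72.234272
iter 1: u=0.938260  f(a)=+8.940e-01  f'(a)=-6.007e-01  a ← 72.234272 − (+8.940e-01/-6.007e-01) = 73.722551
iter 2: u=0.919318  f(a)=+2.838e-02  f'(a)=-5.631e-01  a ← 73.722551 − (+2.838e-02/-5.631e-01) = 73.772944
iter 3: u=0.918690  f(a)=+3.067e-05  f'(a)=-5.619e-01  a ← 73.772944 − (+3.067e-05/-5.619e-01) = 73.772999
iter 4: u=0.918690  f(a)=+3.590e-11  f'(a)=-5.619e-01  a ← 73.772999 − (+3.590e-11/-5.619e-01) = 73.772999
converged: |Δa| < 1e-12 after 4 iterations
sag = a·(cosh(S/(2a)) − 1) = 73.772999·(cosh(0.918690) − 1) = 33.383992
T_max/T_min = cosh(S/(2a)) = 1.452523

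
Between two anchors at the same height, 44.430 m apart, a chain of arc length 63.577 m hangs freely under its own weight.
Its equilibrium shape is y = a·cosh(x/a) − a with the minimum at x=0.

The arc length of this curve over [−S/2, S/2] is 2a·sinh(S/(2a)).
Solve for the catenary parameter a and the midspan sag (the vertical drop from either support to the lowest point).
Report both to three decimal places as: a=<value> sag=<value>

seed: a₀ = √(S³/(24(L−S))) = √(44.430³/(24·19.147)) = 13.815241
iter 1: u=1.608007  f(a)=+2.633e+00  f'(a)=-3.558e+00  a ← 13.815241 − (+2.633e+00/-3.558e+00) = 14.555371
iter 2: u=1.526241  f(a)=+2.264e-01  f'(a)=-2.970e+00  a ← 14.555371 − (+2.264e-01/-2.970e+00) = 14.631603
iter 3: u=1.518289  f(a)=+2.022e-03  f'(a)=-2.917e+00  a ← 14.631603 − (+2.022e-03/-2.917e+00) = 14.632296
iter 4: u=1.518217  f(a)=+1.644e-07  f'(a)=-2.917e+00  a ← 14.632296 − (+1.644e-07/-2.917e+00) = 14.632296
iter 5: u=1.518217  f(a)=-1.421e-14  f'(a)=-2.917e+00  a ← 14.632296 − (-1.421e-14/-2.917e+00) = 14.632296
converged: |Δa| < 1e-12 after 5 iterations
sag = a·(cosh(S/(2a)) − 1) = 14.632296·(cosh(1.518217) − 1) = 20.362172
T_max/T_min = cosh(S/(2a)) = 2.391591

a=14.632 sag=20.362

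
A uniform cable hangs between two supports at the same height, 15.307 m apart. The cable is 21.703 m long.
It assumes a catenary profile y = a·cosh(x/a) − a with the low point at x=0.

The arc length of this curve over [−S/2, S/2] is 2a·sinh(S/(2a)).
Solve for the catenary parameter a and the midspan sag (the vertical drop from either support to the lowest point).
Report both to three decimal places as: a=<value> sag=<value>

seed: a₀ = √(S³/(24(L−S))) = √(15.307³/(24·6.396)) = 4.833651
iter 1: u=1.583379  f(a)=+8.513e-01  f'(a)=-3.372e+00  a ← 4.833651 − (+8.513e-01/-3.372e+00) = 5.086108
iter 2: u=1.504785  f(a)=+7.124e-02  f'(a)=-2.829e+00  a ← 5.086108 − (+7.124e-02/-2.829e+00) = 5.111288
iter 3: u=1.497372  f(a)=+5.996e-04  f'(a)=-2.782e+00  a ← 5.111288 − (+5.996e-04/-2.782e+00) = 5.111504
iter 4: u=1.497309  f(a)=+4.327e-08  f'(a)=-2.782e+00  a ← 5.111504 − (+4.327e-08/-2.782e+00) = 5.111504
iter 5: u=1.497309  f(a)=+0.000e+00  f'(a)=-2.782e+00  a ← 5.111504 − (+0.000e+00/-2.782e+00) = 5.111504
converged: |Δa| < 1e-12 after 5 iterations
sag = a·(cosh(S/(2a)) − 1) = 5.111504·(cosh(1.497309) − 1) = 6.883600
T_max/T_min = cosh(S/(2a)) = 2.346688

a=5.112 sag=6.884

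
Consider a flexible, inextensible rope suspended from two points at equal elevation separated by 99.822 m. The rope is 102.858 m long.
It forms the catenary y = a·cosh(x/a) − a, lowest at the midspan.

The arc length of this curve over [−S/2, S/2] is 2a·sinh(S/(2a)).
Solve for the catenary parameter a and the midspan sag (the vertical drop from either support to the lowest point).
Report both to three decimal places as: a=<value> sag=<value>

a=117.367 sag=10.773

seed: a₀ = √(S³/(24(L−S))) = √(99.822³/(24·3.036)) = 116.837672
iter 1: u=0.427182  f(a)=+2.782e-02  f'(a)=-5.292e-02  a ← 116.837672 − (+2.782e-02/-5.292e-02) = 117.363366
iter 2: u=0.425269  f(a)=+1.889e-04  f'(a)=-5.221e-02  a ← 117.363366 − (+1.889e-04/-5.221e-02) = 117.366984
iter 3: u=0.425256  f(a)=+8.839e-09  f'(a)=-5.220e-02  a ← 117.366984 − (+8.839e-09/-5.220e-02) = 117.366984
iter 4: u=0.425256  f(a)=+0.000e+00  f'(a)=-5.220e-02  a ← 117.366984 − (+0.000e+00/-5.220e-02) = 117.366984
converged: |Δa| < 1e-12 after 4 iterations
sag = a·(cosh(S/(2a)) − 1) = 117.366984·(cosh(0.425256) − 1) = 10.773373
T_max/T_min = cosh(S/(2a)) = 1.091792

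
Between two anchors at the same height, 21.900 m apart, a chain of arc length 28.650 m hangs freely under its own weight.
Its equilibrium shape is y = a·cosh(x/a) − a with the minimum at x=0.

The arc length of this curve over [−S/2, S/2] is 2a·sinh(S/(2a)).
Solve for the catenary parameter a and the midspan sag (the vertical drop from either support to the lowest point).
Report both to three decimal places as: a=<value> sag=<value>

seed: a₀ = √(S³/(24(L−S))) = √(21.900³/(24·6.750)) = 8.052091
iter 1: u=1.359895  f(a)=+6.523e-01  f'(a)=-2.008e+00  a ← 8.052091 − (+6.523e-01/-2.008e+00) = 8.376991
iter 2: u=1.307152  f(a)=+4.156e-02  f'(a)=-1.759e+00  a ← 8.376991 − (+4.156e-02/-1.759e+00) = 8.400613
iter 3: u=1.303476  f(a)=+1.941e-04  f'(a)=-1.743e+00  a ← 8.400613 − (+1.941e-04/-1.743e+00) = 8.400724
iter 4: u=1.303459  f(a)=+4.276e-09  f'(a)=-1.743e+00  a ← 8.400724 − (+4.276e-09/-1.743e+00) = 8.400724
iter 5: u=1.303459  f(a)=-7.105e-15  f'(a)=-1.743e+00  a ← 8.400724 − (-7.105e-15/-1.743e+00) = 8.400724
converged: |Δa| < 1e-12 after 5 iterations
sag = a·(cosh(S/(2a)) − 1) = 8.400724·(cosh(1.303459) − 1) = 8.205835
T_max/T_min = cosh(S/(2a)) = 1.976801

a=8.401 sag=8.206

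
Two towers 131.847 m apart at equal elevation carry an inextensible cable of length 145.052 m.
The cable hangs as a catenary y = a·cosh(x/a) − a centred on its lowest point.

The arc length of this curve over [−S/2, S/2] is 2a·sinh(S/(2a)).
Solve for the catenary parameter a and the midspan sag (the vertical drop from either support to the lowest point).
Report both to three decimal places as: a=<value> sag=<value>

a=86.291 sag=26.431

seed: a₀ = √(S³/(24(L−S))) = √(131.847³/(24·13.205)) = 85.041430
iter 1: u=0.775193  f(a)=+4.025e-01  f'(a)=-3.296e-01  a ← 85.041430 − (+4.025e-01/-3.296e-01) = 86.262480
iter 2: u=0.764220  f(a)=+8.833e-03  f'(a)=-3.153e-01  a ← 86.262480 − (+8.833e-03/-3.153e-01) = 86.290493
iter 3: u=0.763972  f(a)=+4.465e-06  f'(a)=-3.150e-01  a ← 86.290493 − (+4.465e-06/-3.150e-01) = 86.290508
iter 4: u=0.763972  f(a)=+1.165e-12  f'(a)=-3.150e-01  a ← 86.290508 − (+1.165e-12/-3.150e-01) = 86.290508
converged: |Δa| < 1e-12 after 4 iterations
sag = a·(cosh(S/(2a)) − 1) = 86.290508·(cosh(0.763972) − 1) = 26.430708
T_max/T_min = cosh(S/(2a)) = 1.306299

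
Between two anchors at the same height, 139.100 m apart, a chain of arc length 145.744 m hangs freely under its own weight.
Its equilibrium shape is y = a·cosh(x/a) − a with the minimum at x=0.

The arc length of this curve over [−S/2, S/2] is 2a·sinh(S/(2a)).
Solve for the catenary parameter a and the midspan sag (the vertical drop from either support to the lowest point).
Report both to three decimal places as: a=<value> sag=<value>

a=130.839 sag=18.925

seed: a₀ = √(S³/(24(L−S))) = √(139.100³/(24·6.644)) = 129.918280
iter 1: u=0.535337  f(a)=+9.586e-02  f'(a)=-1.052e-01  a ← 129.918280 − (+9.586e-02/-1.052e-01) = 130.829102
iter 2: u=0.531610  f(a)=+1.017e-03  f'(a)=-1.030e-01  a ← 130.829102 − (+1.017e-03/-1.030e-01) = 130.838978
iter 3: u=0.531569  f(a)=+1.173e-07  f'(a)=-1.030e-01  a ← 130.838978 − (+1.173e-07/-1.030e-01) = 130.838979
iter 4: u=0.531569  f(a)=+2.842e-14  f'(a)=-1.030e-01  a ← 130.838979 − (+2.842e-14/-1.030e-01) = 130.838979
converged: |Δa| < 1e-12 after 4 iterations
sag = a·(cosh(S/(2a)) − 1) = 130.838979·(cosh(0.531569) − 1) = 18.924724
T_max/T_min = cosh(S/(2a)) = 1.144641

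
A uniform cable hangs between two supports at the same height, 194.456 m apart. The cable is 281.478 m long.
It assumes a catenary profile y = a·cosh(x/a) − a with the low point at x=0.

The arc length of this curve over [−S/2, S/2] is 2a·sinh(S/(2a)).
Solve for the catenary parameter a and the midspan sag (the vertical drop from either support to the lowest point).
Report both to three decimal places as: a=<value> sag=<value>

seed: a₀ = √(S³/(24(L−S))) = √(194.456³/(24·87.022)) = 59.335126
iter 1: u=1.638625  f(a)=+1.246e+01  f'(a)=-3.800e+00  a ← 59.335126 − (+1.246e+01/-3.800e+00) = 62.613487
iter 2: u=1.552828  f(a)=+1.107e+00  f'(a)=-3.152e+00  a ← 62.613487 − (+1.107e+00/-3.152e+00) = 62.964685
iter 3: u=1.544167  f(a)=+1.063e-02  f'(a)=-3.092e+00  a ← 62.964685 − (+1.063e-02/-3.092e+00) = 62.968121
iter 4: u=1.544083  f(a)=+9.994e-07  f'(a)=-3.091e+00  a ← 62.968121 − (+9.994e-07/-3.091e+00) = 62.968121
iter 5: u=1.544083  f(a)=-5.684e-14  f'(a)=-3.091e+00  a ← 62.968121 − (-5.684e-14/-3.091e+00) = 62.968121
converged: |Δa| < 1e-12 after 5 iterations
sag = a·(cosh(S/(2a)) − 1) = 62.968121·(cosh(1.544083) − 1) = 91.215050
T_max/T_min = cosh(S/(2a)) = 2.448591

a=62.968 sag=91.215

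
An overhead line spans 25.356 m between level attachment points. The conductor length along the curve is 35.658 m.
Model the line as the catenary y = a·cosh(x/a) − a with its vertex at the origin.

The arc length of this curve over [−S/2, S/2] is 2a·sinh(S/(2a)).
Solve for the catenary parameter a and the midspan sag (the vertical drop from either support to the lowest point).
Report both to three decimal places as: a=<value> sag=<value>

seed: a₀ = √(S³/(24(L−S))) = √(25.356³/(24·10.302)) = 8.119976
iter 1: u=1.561335  f(a)=+1.331e+00  f'(a)=-3.212e+00  a ← 8.119976 − (+1.331e+00/-3.212e+00) = 8.534342
iter 2: u=1.485527  f(a)=+1.087e-01  f'(a)=-2.707e+00  a ← 8.534342 − (+1.087e-01/-2.707e+00) = 8.574483
iter 3: u=1.478573  f(a)=+8.667e-04  f'(a)=-2.664e+00  a ← 8.574483 − (+8.667e-04/-2.664e+00) = 8.574808
iter 4: u=1.478517  f(a)=+5.610e-08  f'(a)=-2.664e+00  a ← 8.574808 − (+5.610e-08/-2.664e+00) = 8.574808
iter 5: u=1.478517  f(a)=+0.000e+00  f'(a)=-2.664e+00  a ← 8.574808 − (+0.000e+00/-2.664e+00) = 8.574808
converged: |Δa| < 1e-12 after 5 iterations
sag = a·(cosh(S/(2a)) − 1) = 8.574808·(cosh(1.478517) − 1) = 11.209038
T_max/T_min = cosh(S/(2a)) = 2.307206

a=8.575 sag=11.209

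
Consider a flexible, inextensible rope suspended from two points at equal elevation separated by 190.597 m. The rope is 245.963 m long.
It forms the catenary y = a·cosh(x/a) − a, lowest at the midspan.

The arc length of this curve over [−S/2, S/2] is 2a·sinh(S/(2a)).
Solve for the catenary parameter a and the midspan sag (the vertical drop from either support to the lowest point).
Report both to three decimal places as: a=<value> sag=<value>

seed: a₀ = √(S³/(24(L−S))) = √(190.597³/(24·55.366)) = 72.184989
iter 1: u=1.320198  f(a)=+5.030e+00  f'(a)=-1.819e+00  a ← 72.184989 − (+5.030e+00/-1.819e+00) = 74.950963
iter 2: u=1.271478  f(a)=+3.036e-01  f'(a)=-1.605e+00  a ← 74.950963 − (+3.036e-01/-1.605e+00) = 75.140091
iter 3: u=1.268278  f(a)=+1.263e-03  f'(a)=-1.592e+00  a ← 75.140091 − (+1.263e-03/-1.592e+00) = 75.140885
iter 4: u=1.268264  f(a)=+2.205e-08  f'(a)=-1.592e+00  a ← 75.140885 − (+2.205e-08/-1.592e+00) = 75.140885
iter 5: u=1.268264  f(a)=+2.842e-14  f'(a)=-1.592e+00  a ← 75.140885 − (+2.842e-14/-1.592e+00) = 75.140885
converged: |Δa| < 1e-12 after 5 iterations
sag = a·(cosh(S/(2a)) − 1) = 75.140885·(cosh(1.268264) − 1) = 68.979211
T_max/T_min = cosh(S/(2a)) = 1.917998

a=75.141 sag=68.979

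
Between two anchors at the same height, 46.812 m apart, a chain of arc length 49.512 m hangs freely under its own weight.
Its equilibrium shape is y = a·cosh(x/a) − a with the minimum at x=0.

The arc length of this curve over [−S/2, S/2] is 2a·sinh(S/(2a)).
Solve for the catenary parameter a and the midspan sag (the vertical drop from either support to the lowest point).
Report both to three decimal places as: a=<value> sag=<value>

seed: a₀ = √(S³/(24(L−S))) = √(46.812³/(24·2.700)) = 39.787650
iter 1: u=0.588273  f(a)=+4.711e-02  f'(a)=-1.405e-01  a ← 39.787650 − (+4.711e-02/-1.405e-01) = 40.122979
iter 2: u=0.583356  f(a)=+6.021e-04  f'(a)=-1.369e-01  a ← 40.122979 − (+6.021e-04/-1.369e-01) = 40.127378
iter 3: u=0.583293  f(a)=+1.012e-07  f'(a)=-1.369e-01  a ← 40.127378 − (+1.012e-07/-1.369e-01) = 40.127378
iter 4: u=0.583293  f(a)=+0.000e+00  f'(a)=-1.369e-01  a ← 40.127378 − (+0.000e+00/-1.369e-01) = 40.127378
converged: |Δa| < 1e-12 after 4 iterations
sag = a·(cosh(S/(2a)) − 1) = 40.127378·(cosh(0.583293) − 1) = 7.022023
T_max/T_min = cosh(S/(2a)) = 1.174993

a=40.127 sag=7.022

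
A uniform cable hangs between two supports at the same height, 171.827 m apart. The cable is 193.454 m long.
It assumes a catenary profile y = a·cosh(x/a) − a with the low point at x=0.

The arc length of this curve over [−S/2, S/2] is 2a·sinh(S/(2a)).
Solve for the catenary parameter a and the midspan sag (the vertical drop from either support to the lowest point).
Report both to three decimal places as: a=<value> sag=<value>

a=100.678 sag=38.936

seed: a₀ = √(S³/(24(L−S))) = √(171.827³/(24·21.627)) = 98.862901
iter 1: u=0.869017  f(a)=+8.315e-01  f'(a)=-4.715e-01  a ← 98.862901 − (+8.315e-01/-4.715e-01) = 100.626495
iter 2: u=0.853786  f(a)=+2.277e-02  f'(a)=-4.460e-01  a ← 100.626495 − (+2.277e-02/-4.460e-01) = 100.677555
iter 3: u=0.853353  f(a)=+1.814e-05  f'(a)=-4.452e-01  a ← 100.677555 − (+1.814e-05/-4.452e-01) = 100.677596
iter 4: u=0.853353  f(a)=+1.154e-11  f'(a)=-4.452e-01  a ← 100.677596 − (+1.154e-11/-4.452e-01) = 100.677596
converged: |Δa| < 1e-12 after 4 iterations
sag = a·(cosh(S/(2a)) − 1) = 100.677596·(cosh(0.853353) − 1) = 38.936482
T_max/T_min = cosh(S/(2a)) = 1.386744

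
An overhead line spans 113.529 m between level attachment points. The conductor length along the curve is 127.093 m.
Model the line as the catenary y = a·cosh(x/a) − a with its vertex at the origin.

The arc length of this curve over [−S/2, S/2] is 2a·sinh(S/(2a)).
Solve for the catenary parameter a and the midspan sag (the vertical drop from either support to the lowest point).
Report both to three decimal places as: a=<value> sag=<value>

seed: a₀ = √(S³/(24(L−S))) = √(113.529³/(24·13.564)) = 67.044122
iter 1: u=0.846674  f(a)=+4.946e-01  f'(a)=-4.344e-01  a ← 67.044122 − (+4.946e-01/-4.344e-01) = 68.182628
iter 2: u=0.832536  f(a)=+1.288e-02  f'(a)=-4.120e-01  a ← 68.182628 − (+1.288e-02/-4.120e-01) = 68.213885
iter 3: u=0.832155  f(a)=+9.251e-06  f'(a)=-4.114e-01  a ← 68.213885 − (+9.251e-06/-4.114e-01) = 68.213908
iter 4: u=0.832154  f(a)=+4.789e-12  f'(a)=-4.114e-01  a ← 68.213908 − (+4.789e-12/-4.114e-01) = 68.213908
converged: |Δa| < 1e-12 after 4 iterations
sag = a·(cosh(S/(2a)) − 1) = 68.213908·(cosh(0.832154) − 1) = 25.013207
T_max/T_min = cosh(S/(2a)) = 1.366688

a=68.214 sag=25.013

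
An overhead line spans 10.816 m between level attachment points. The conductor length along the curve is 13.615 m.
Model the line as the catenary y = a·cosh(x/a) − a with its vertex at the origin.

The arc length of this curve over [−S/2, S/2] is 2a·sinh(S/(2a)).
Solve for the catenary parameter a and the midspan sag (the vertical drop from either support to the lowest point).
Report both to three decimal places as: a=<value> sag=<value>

seed: a₀ = √(S³/(24(L−S))) = √(10.816³/(24·2.799)) = 4.340032
iter 1: u=1.246074  f(a)=+2.255e-01  f'(a)=-1.502e+00  a ← 4.340032 − (+2.255e-01/-1.502e+00) = 4.490216
iter 2: u=1.204396  f(a)=+1.223e-02  f'(a)=-1.343e+00  a ← 4.490216 − (+1.223e-02/-1.343e+00) = 4.499328
iter 3: u=1.201957  f(a)=+4.058e-05  f'(a)=-1.334e+00  a ← 4.499328 − (+4.058e-05/-1.334e+00) = 4.499358
iter 4: u=1.201949  f(a)=+4.497e-10  f'(a)=-1.334e+00  a ← 4.499358 − (+4.497e-10/-1.334e+00) = 4.499358
iter 5: u=1.201949  f(a)=+5.329e-15  f'(a)=-1.334e+00  a ← 4.499358 − (+5.329e-15/-1.334e+00) = 4.499358
converged: |Δa| < 1e-12 after 5 iterations
sag = a·(cosh(S/(2a)) − 1) = 4.499358·(cosh(1.201949) − 1) = 3.660684
T_max/T_min = cosh(S/(2a)) = 1.813601

a=4.499 sag=3.661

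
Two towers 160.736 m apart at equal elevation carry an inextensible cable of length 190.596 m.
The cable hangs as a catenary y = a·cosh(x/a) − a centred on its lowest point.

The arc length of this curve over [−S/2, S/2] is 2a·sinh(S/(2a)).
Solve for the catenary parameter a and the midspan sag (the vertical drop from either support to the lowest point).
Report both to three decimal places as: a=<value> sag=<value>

a=78.160 sag=45.091

seed: a₀ = √(S³/(24(L−S))) = √(160.736³/(24·29.860)) = 76.123581
iter 1: u=1.055757  f(a)=+1.709e+00  f'(a)=-8.755e-01  a ← 76.123581 − (+1.709e+00/-8.755e-01) = 78.075568
iter 2: u=1.029362  f(a)=+6.794e-02  f'(a)=-8.072e-01  a ← 78.075568 − (+6.794e-02/-8.072e-01) = 78.159742
iter 3: u=1.028253  f(a)=+1.172e-04  f'(a)=-8.044e-01  a ← 78.159742 − (+1.172e-04/-8.044e-01) = 78.159888
iter 4: u=1.028251  f(a)=+3.503e-10  f'(a)=-8.044e-01  a ← 78.159888 − (+3.503e-10/-8.044e-01) = 78.159888
iter 5: u=1.028251  f(a)=-5.684e-14  f'(a)=-8.044e-01  a ← 78.159888 − (-5.684e-14/-8.044e-01) = 78.159888
converged: |Δa| < 1e-12 after 5 iterations
sag = a·(cosh(S/(2a)) − 1) = 78.159888·(cosh(1.028251) − 1) = 45.090576
T_max/T_min = cosh(S/(2a)) = 1.576902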